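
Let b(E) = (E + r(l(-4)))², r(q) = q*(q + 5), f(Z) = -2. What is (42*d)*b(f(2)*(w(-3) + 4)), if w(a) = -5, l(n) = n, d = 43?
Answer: 7224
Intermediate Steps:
r(q) = q*(5 + q)
b(E) = (-4 + E)² (b(E) = (E - 4*(5 - 4))² = (E - 4*1)² = (E - 4)² = (-4 + E)²)
(42*d)*b(f(2)*(w(-3) + 4)) = (42*43)*(-4 - 2*(-5 + 4))² = 1806*(-4 - 2*(-1))² = 1806*(-4 + 2)² = 1806*(-2)² = 1806*4 = 7224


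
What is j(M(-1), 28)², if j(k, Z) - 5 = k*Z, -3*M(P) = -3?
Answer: 1089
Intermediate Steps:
M(P) = 1 (M(P) = -⅓*(-3) = 1)
j(k, Z) = 5 + Z*k (j(k, Z) = 5 + k*Z = 5 + Z*k)
j(M(-1), 28)² = (5 + 28*1)² = (5 + 28)² = 33² = 1089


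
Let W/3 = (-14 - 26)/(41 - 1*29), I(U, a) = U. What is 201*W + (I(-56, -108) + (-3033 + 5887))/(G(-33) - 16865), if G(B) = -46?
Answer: -33993908/16911 ≈ -2010.2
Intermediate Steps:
W = -10 (W = 3*((-14 - 26)/(41 - 1*29)) = 3*(-40/(41 - 29)) = 3*(-40/12) = 3*(-40*1/12) = 3*(-10/3) = -10)
201*W + (I(-56, -108) + (-3033 + 5887))/(G(-33) - 16865) = 201*(-10) + (-56 + (-3033 + 5887))/(-46 - 16865) = -2010 + (-56 + 2854)/(-16911) = -2010 + 2798*(-1/16911) = -2010 - 2798/16911 = -33993908/16911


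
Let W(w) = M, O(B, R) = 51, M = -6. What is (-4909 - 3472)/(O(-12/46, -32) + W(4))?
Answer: -8381/45 ≈ -186.24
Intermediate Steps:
W(w) = -6
(-4909 - 3472)/(O(-12/46, -32) + W(4)) = (-4909 - 3472)/(51 - 6) = -8381/45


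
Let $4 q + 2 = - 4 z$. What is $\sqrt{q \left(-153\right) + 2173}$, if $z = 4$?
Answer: $\frac{\sqrt{11446}}{2} \approx 53.493$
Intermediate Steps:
$q = - \frac{9}{2}$ ($q = - \frac{1}{2} + \frac{\left(-4\right) 4}{4} = - \frac{1}{2} + \frac{1}{4} \left(-16\right) = - \frac{1}{2} - 4 = - \frac{9}{2} \approx -4.5$)
$\sqrt{q \left(-153\right) + 2173} = \sqrt{\left(- \frac{9}{2}\right) \left(-153\right) + 2173} = \sqrt{\frac{1377}{2} + 2173} = \sqrt{\frac{5723}{2}} = \frac{\sqrt{11446}}{2}$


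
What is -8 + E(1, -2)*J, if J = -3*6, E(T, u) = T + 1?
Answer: -44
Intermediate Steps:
E(T, u) = 1 + T
J = -18
-8 + E(1, -2)*J = -8 + (1 + 1)*(-18) = -8 + 2*(-18) = -8 - 36 = -44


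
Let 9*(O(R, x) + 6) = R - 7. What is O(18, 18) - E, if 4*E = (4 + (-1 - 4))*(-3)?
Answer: -199/36 ≈ -5.5278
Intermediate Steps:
O(R, x) = -61/9 + R/9 (O(R, x) = -6 + (R - 7)/9 = -6 + (-7 + R)/9 = -6 + (-7/9 + R/9) = -61/9 + R/9)
E = ¾ (E = ((4 + (-1 - 4))*(-3))/4 = ((4 - 5)*(-3))/4 = (-1*(-3))/4 = (¼)*3 = ¾ ≈ 0.75000)
O(18, 18) - E = (-61/9 + (⅑)*18) - 1*¾ = (-61/9 + 2) - ¾ = -43/9 - ¾ = -199/36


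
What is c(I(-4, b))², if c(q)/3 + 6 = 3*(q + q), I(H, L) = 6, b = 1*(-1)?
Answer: 8100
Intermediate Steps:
b = -1
c(q) = -18 + 18*q (c(q) = -18 + 3*(3*(q + q)) = -18 + 3*(3*(2*q)) = -18 + 3*(6*q) = -18 + 18*q)
c(I(-4, b))² = (-18 + 18*6)² = (-18 + 108)² = 90² = 8100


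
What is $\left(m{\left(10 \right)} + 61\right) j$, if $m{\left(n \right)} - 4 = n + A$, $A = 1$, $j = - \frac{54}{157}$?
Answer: $- \frac{4104}{157} \approx -26.14$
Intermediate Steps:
$j = - \frac{54}{157}$ ($j = \left(-54\right) \frac{1}{157} = - \frac{54}{157} \approx -0.34395$)
$m{\left(n \right)} = 5 + n$ ($m{\left(n \right)} = 4 + \left(n + 1\right) = 4 + \left(1 + n\right) = 5 + n$)
$\left(m{\left(10 \right)} + 61\right) j = \left(\left(5 + 10\right) + 61\right) \left(- \frac{54}{157}\right) = \left(15 + 61\right) \left(- \frac{54}{157}\right) = 76 \left(- \frac{54}{157}\right) = - \frac{4104}{157}$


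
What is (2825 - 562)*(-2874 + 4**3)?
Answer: -6359030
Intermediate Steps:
(2825 - 562)*(-2874 + 4**3) = 2263*(-2874 + 64) = 2263*(-2810) = -6359030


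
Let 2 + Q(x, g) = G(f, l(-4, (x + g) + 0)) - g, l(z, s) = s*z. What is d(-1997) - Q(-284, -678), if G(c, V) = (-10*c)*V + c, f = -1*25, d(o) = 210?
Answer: -962441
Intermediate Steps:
f = -25
G(c, V) = c - 10*V*c (G(c, V) = -10*V*c + c = c - 10*V*c)
Q(x, g) = -27 - 1001*g - 1000*x (Q(x, g) = -2 + (-25*(1 - 10*((x + g) + 0)*(-4)) - g) = -2 + (-25*(1 - 10*((g + x) + 0)*(-4)) - g) = -2 + (-25*(1 - 10*(g + x)*(-4)) - g) = -2 + (-25*(1 - 10*(-4*g - 4*x)) - g) = -2 + (-25*(1 + (40*g + 40*x)) - g) = -2 + (-25*(1 + 40*g + 40*x) - g) = -2 + ((-25 - 1000*g - 1000*x) - g) = -2 + (-25 - 1001*g - 1000*x) = -27 - 1001*g - 1000*x)
d(-1997) - Q(-284, -678) = 210 - (-27 - 1001*(-678) - 1000*(-284)) = 210 - (-27 + 678678 + 284000) = 210 - 1*962651 = 210 - 962651 = -962441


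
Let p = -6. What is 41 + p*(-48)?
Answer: 329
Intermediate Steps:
41 + p*(-48) = 41 - 6*(-48) = 41 + 288 = 329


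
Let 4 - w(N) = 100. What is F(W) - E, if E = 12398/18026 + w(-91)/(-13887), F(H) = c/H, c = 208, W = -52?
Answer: -195868295/41721177 ≈ -4.6947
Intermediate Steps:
F(H) = 208/H
w(N) = -96 (w(N) = 4 - 1*100 = 4 - 100 = -96)
E = 28983587/41721177 (E = 12398/18026 - 96/(-13887) = 12398*(1/18026) - 96*(-1/13887) = 6199/9013 + 32/4629 = 28983587/41721177 ≈ 0.69470)
F(W) - E = 208/(-52) - 1*28983587/41721177 = 208*(-1/52) - 28983587/41721177 = -4 - 28983587/41721177 = -195868295/41721177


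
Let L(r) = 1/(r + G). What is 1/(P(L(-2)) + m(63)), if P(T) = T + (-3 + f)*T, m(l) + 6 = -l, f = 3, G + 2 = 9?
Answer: -5/344 ≈ -0.014535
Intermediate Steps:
G = 7 (G = -2 + 9 = 7)
m(l) = -6 - l
L(r) = 1/(7 + r) (L(r) = 1/(r + 7) = 1/(7 + r))
P(T) = T (P(T) = T + (-3 + 3)*T = T + 0*T = T + 0 = T)
1/(P(L(-2)) + m(63)) = 1/(1/(7 - 2) + (-6 - 1*63)) = 1/(1/5 + (-6 - 63)) = 1/(⅕ - 69) = 1/(-344/5) = -5/344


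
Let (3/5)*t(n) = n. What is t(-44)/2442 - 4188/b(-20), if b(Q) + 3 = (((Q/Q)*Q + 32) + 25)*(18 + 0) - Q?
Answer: -1401434/227439 ≈ -6.1618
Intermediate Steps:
t(n) = 5*n/3
b(Q) = 1023 + 17*Q (b(Q) = -3 + ((((Q/Q)*Q + 32) + 25)*(18 + 0) - Q) = -3 + (((1*Q + 32) + 25)*18 - Q) = -3 + (((Q + 32) + 25)*18 - Q) = -3 + (((32 + Q) + 25)*18 - Q) = -3 + ((57 + Q)*18 - Q) = -3 + ((1026 + 18*Q) - Q) = -3 + (1026 + 17*Q) = 1023 + 17*Q)
t(-44)/2442 - 4188/b(-20) = ((5/3)*(-44))/2442 - 4188/(1023 + 17*(-20)) = -220/3*1/2442 - 4188/(1023 - 340) = -10/333 - 4188/683 = -1401434/227439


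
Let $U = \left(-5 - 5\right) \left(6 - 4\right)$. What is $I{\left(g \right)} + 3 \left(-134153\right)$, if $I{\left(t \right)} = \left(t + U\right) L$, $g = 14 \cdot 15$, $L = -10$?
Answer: $-404359$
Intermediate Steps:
$U = -20$ ($U = \left(-10\right) 2 = -20$)
$g = 210$
$I{\left(t \right)} = 200 - 10 t$ ($I{\left(t \right)} = \left(t - 20\right) \left(-10\right) = \left(-20 + t\right) \left(-10\right) = 200 - 10 t$)
$I{\left(g \right)} + 3 \left(-134153\right) = \left(200 - 2100\right) + 3 \left(-134153\right) = \left(200 - 2100\right) - 402459 = -1900 - 402459 = -404359$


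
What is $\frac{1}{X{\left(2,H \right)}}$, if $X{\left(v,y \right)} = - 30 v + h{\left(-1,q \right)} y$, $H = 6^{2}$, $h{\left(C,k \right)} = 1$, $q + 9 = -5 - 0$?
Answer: $- \frac{1}{24} \approx -0.041667$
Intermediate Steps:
$q = -14$ ($q = -9 - 5 = -14$)
$H = 36$
$X{\left(v,y \right)} = y - 30 v$ ($X{\left(v,y \right)} = - 30 v + 1 y = - 30 v + y = y - 30 v$)
$\frac{1}{X{\left(2,H \right)}} = \frac{1}{36 - 60} = \frac{1}{-24} = - \frac{1}{24}$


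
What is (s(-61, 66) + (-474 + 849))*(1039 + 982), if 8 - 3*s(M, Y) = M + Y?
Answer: 759896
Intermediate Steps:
s(M, Y) = 8/3 - M/3 - Y/3 (s(M, Y) = 8/3 - (M + Y)/3 = 8/3 + (-M/3 - Y/3) = 8/3 - M/3 - Y/3)
(s(-61, 66) + (-474 + 849))*(1039 + 982) = ((8/3 - ⅓*(-61) - ⅓*66) + (-474 + 849))*(1039 + 982) = ((8/3 + 61/3 - 22) + 375)*2021 = (1 + 375)*2021 = 376*2021 = 759896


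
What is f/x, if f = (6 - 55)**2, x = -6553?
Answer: -2401/6553 ≈ -0.36640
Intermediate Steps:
f = 2401 (f = (-49)**2 = 2401)
f/x = 2401/(-6553) = 2401*(-1/6553) = -2401/6553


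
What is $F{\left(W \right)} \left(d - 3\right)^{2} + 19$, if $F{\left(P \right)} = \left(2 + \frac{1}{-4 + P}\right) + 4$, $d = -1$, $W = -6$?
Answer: $\frac{567}{5} \approx 113.4$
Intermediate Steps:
$F{\left(P \right)} = 6 + \frac{1}{-4 + P}$
$F{\left(W \right)} \left(d - 3\right)^{2} + 19 = \frac{-23 + 6 \left(-6\right)}{-4 - 6} \left(-1 - 3\right)^{2} + 19 = \frac{-23 - 36}{-10} \left(-4\right)^{2} + 19 = \left(- \frac{1}{10}\right) \left(-59\right) 16 + 19 = \frac{59}{10} \cdot 16 + 19 = \frac{472}{5} + 19 = \frac{567}{5}$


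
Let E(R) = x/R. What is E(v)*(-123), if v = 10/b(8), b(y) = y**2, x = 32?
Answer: -125952/5 ≈ -25190.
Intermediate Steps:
v = 5/32 (v = 10/(8**2) = 10/64 = 10*(1/64) = 5/32 ≈ 0.15625)
E(R) = 32/R
E(v)*(-123) = (32/(5/32))*(-123) = (32*(32/5))*(-123) = (1024/5)*(-123) = -125952/5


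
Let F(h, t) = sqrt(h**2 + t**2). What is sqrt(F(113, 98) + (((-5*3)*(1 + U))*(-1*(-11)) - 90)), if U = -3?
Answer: sqrt(240 + sqrt(22373)) ≈ 19.738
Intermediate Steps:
sqrt(F(113, 98) + (((-5*3)*(1 + U))*(-1*(-11)) - 90)) = sqrt(sqrt(113**2 + 98**2) + (((-5*3)*(1 - 3))*(-1*(-11)) - 90)) = sqrt(sqrt(12769 + 9604) + (-15*(-2)*11 - 90)) = sqrt(sqrt(22373) + (30*11 - 90)) = sqrt(sqrt(22373) + (330 - 90)) = sqrt(sqrt(22373) + 240) = sqrt(240 + sqrt(22373))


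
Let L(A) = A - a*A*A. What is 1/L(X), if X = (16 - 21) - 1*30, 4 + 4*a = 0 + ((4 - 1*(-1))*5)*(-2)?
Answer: 2/33005 ≈ 6.0597e-5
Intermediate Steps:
a = -27/2 (a = -1 + (0 + ((4 - 1*(-1))*5)*(-2))/4 = -1 + (0 + ((4 + 1)*5)*(-2))/4 = -1 + (0 + (5*5)*(-2))/4 = -1 + (0 + 25*(-2))/4 = -1 + (0 - 50)/4 = -1 + (¼)*(-50) = -1 - 25/2 = -27/2 ≈ -13.500)
X = -35 (X = -5 - 30 = -35)
L(A) = A + 27*A²/2 (L(A) = A - (-27*A/2)*A = A - (-27)*A²/2 = A + 27*A²/2)
1/L(X) = 1/((½)*(-35)*(2 + 27*(-35))) = 1/((½)*(-35)*(2 - 945)) = 1/((½)*(-35)*(-943)) = 1/(33005/2) = 2/33005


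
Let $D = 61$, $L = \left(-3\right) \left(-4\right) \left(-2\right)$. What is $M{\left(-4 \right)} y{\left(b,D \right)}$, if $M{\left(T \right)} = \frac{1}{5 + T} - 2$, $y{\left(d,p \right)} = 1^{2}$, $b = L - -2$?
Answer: $-1$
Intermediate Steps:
$L = -24$ ($L = 12 \left(-2\right) = -24$)
$b = -22$ ($b = -24 - -2 = -24 + 2 = -22$)
$y{\left(d,p \right)} = 1$
$M{\left(T \right)} = -2 + \frac{1}{5 + T}$
$M{\left(-4 \right)} y{\left(b,D \right)} = \frac{-9 - -8}{5 - 4} \cdot 1 = \frac{-9 + 8}{1} \cdot 1 = 1 \left(-1\right) 1 = \left(-1\right) 1 = -1$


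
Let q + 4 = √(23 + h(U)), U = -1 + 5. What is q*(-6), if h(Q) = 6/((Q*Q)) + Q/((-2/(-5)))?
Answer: 24 - 3*√534/2 ≈ -10.663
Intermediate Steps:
U = 4
h(Q) = 6/Q² + 5*Q/2 (h(Q) = 6/(Q²) + Q/((-2*(-⅕))) = 6/Q² + Q/(⅖) = 6/Q² + Q*(5/2) = 6/Q² + 5*Q/2)
q = -4 + √534/4 (q = -4 + √(23 + (6/4² + (5/2)*4)) = -4 + √(23 + (6*(1/16) + 10)) = -4 + √(23 + (3/8 + 10)) = -4 + √(23 + 83/8) = -4 + √(267/8) = -4 + √534/4 ≈ 1.7771)
q*(-6) = (-4 + √534/4)*(-6) = 24 - 3*√534/2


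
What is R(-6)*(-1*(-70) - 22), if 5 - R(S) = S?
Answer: 528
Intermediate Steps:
R(S) = 5 - S
R(-6)*(-1*(-70) - 22) = (5 - 1*(-6))*(-1*(-70) - 22) = (5 + 6)*(70 - 22) = 11*48 = 528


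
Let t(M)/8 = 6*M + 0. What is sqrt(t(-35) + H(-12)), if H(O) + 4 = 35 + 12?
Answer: I*sqrt(1637) ≈ 40.46*I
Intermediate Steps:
H(O) = 43 (H(O) = -4 + (35 + 12) = -4 + 47 = 43)
t(M) = 48*M (t(M) = 8*(6*M + 0) = 8*(6*M) = 48*M)
sqrt(t(-35) + H(-12)) = sqrt(48*(-35) + 43) = sqrt(-1680 + 43) = sqrt(-1637) = I*sqrt(1637)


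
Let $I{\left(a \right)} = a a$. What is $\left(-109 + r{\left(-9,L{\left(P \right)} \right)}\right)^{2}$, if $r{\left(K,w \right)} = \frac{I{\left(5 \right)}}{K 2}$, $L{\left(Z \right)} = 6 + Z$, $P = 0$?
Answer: $\frac{3948169}{324} \approx 12186.0$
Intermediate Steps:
$I{\left(a \right)} = a^{2}$
$r{\left(K,w \right)} = \frac{25}{2 K}$ ($r{\left(K,w \right)} = \frac{5^{2}}{K 2} = \frac{25}{2 K}$)
$\left(-109 + r{\left(-9,L{\left(P \right)} \right)}\right)^{2} = \left(-109 + \frac{25}{2 \left(-9\right)}\right)^{2} = \left(-109 + \frac{25}{2} \left(- \frac{1}{9}\right)\right)^{2} = \left(-109 - \frac{25}{18}\right)^{2} = \left(- \frac{1987}{18}\right)^{2} = \frac{3948169}{324}$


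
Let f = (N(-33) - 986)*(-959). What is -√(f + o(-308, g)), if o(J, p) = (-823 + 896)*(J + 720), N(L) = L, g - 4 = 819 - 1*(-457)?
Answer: -√1007297 ≈ -1003.6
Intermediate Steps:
g = 1280 (g = 4 + (819 - 1*(-457)) = 4 + (819 + 457) = 4 + 1276 = 1280)
o(J, p) = 52560 + 73*J (o(J, p) = 73*(720 + J) = 52560 + 73*J)
f = 977221 (f = (-33 - 986)*(-959) = -1019*(-959) = 977221)
-√(f + o(-308, g)) = -√(977221 + (52560 + 73*(-308))) = -√(977221 + (52560 - 22484)) = -√(977221 + 30076) = -√1007297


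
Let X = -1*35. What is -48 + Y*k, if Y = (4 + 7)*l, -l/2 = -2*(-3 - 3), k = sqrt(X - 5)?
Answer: -48 - 528*I*sqrt(10) ≈ -48.0 - 1669.7*I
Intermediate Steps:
X = -35
k = 2*I*sqrt(10) (k = sqrt(-35 - 5) = sqrt(-40) = 2*I*sqrt(10) ≈ 6.3246*I)
l = -24 (l = -(-4)*(-3 - 3) = -(-4)*(-6) = -2*12 = -24)
Y = -264 (Y = (4 + 7)*(-24) = 11*(-24) = -264)
-48 + Y*k = -48 - 528*I*sqrt(10)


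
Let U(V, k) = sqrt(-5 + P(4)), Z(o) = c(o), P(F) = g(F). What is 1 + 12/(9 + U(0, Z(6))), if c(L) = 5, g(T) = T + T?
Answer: 31/13 - 2*sqrt(3)/13 ≈ 2.1181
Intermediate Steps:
g(T) = 2*T
P(F) = 2*F
Z(o) = 5
U(V, k) = sqrt(3) (U(V, k) = sqrt(-5 + 2*4) = sqrt(-5 + 8) = sqrt(3))
1 + 12/(9 + U(0, Z(6))) = 1 + 12/(9 + sqrt(3))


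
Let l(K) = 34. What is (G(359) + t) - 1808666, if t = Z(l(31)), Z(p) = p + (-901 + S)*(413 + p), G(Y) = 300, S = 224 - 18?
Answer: -2118997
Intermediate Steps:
S = 206
Z(p) = -287035 - 694*p (Z(p) = p + (-901 + 206)*(413 + p) = p - 695*(413 + p) = p + (-287035 - 695*p) = -287035 - 694*p)
t = -310631 (t = -287035 - 694*34 = -287035 - 23596 = -310631)
(G(359) + t) - 1808666 = (300 - 310631) - 1808666 = -310331 - 1808666 = -2118997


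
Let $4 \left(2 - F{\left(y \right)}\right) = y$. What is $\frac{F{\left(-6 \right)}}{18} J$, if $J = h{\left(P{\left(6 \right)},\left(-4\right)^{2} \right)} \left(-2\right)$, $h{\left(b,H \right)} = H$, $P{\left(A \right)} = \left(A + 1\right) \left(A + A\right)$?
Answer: $- \frac{56}{9} \approx -6.2222$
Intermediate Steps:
$P{\left(A \right)} = 2 A \left(1 + A\right)$ ($P{\left(A \right)} = \left(1 + A\right) 2 A = 2 A \left(1 + A\right)$)
$F{\left(y \right)} = 2 - \frac{y}{4}$
$J = -32$ ($J = \left(-4\right)^{2} \left(-2\right) = 16 \left(-2\right) = -32$)
$\frac{F{\left(-6 \right)}}{18} J = \frac{2 - - \frac{3}{2}}{18} \left(-32\right) = \frac{2 + \frac{3}{2}}{18} \left(-32\right) = \frac{1}{18} \cdot \frac{7}{2} \left(-32\right) = \frac{7}{36} \left(-32\right) = - \frac{56}{9}$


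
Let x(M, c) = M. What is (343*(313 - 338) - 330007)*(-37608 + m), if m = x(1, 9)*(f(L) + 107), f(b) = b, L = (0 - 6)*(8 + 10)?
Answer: 12733730438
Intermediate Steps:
L = -108 (L = -6*18 = -108)
m = -1 (m = 1*(-108 + 107) = 1*(-1) = -1)
(343*(313 - 338) - 330007)*(-37608 + m) = (343*(313 - 338) - 330007)*(-37608 - 1) = (343*(-25) - 330007)*(-37609) = (-8575 - 330007)*(-37609) = -338582*(-37609) = 12733730438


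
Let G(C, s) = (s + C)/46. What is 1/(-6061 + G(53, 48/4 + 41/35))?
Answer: -805/4877947 ≈ -0.00016503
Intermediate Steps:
G(C, s) = C/46 + s/46 (G(C, s) = (C + s)*(1/46) = C/46 + s/46)
1/(-6061 + G(53, 48/4 + 41/35)) = 1/(-6061 + ((1/46)*53 + (48/4 + 41/35)/46)) = 1/(-6061 + (53/46 + (48*(¼) + 41*(1/35))/46)) = 1/(-6061 + (53/46 + (12 + 41/35)/46)) = 1/(-6061 + (53/46 + (1/46)*(461/35))) = 1/(-6061 + (53/46 + 461/1610)) = 1/(-6061 + 1158/805) = 1/(-4877947/805) = -805/4877947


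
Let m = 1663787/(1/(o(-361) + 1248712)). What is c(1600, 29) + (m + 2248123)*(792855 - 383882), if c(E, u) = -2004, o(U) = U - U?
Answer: 849679458538908387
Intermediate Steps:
o(U) = 0
m = 2077590792344 (m = 1663787/(1/(0 + 1248712)) = 1663787/(1/1248712) = 1663787*1248712 = 2077590792344)
c(1600, 29) + (m + 2248123)*(792855 - 383882) = -2004 + (2077590792344 + 2248123)*(792855 - 383882) = -2004 + 2077593040467*408973 = -2004 + 849679458538910391 = 849679458538908387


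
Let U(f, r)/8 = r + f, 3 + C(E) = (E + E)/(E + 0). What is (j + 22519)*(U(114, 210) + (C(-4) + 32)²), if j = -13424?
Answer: 32314535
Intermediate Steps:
C(E) = -1 (C(E) = -3 + (E + E)/(E + 0) = -3 + (2*E)/E = -3 + 2 = -1)
U(f, r) = 8*f + 8*r (U(f, r) = 8*(r + f) = 8*(f + r) = 8*f + 8*r)
(j + 22519)*(U(114, 210) + (C(-4) + 32)²) = (-13424 + 22519)*((8*114 + 8*210) + (-1 + 32)²) = 9095*((912 + 1680) + 31²) = 9095*(2592 + 961) = 9095*3553 = 32314535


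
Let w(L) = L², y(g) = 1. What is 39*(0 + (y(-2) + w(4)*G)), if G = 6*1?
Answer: 3783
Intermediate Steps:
G = 6
39*(0 + (y(-2) + w(4)*G)) = 39*(0 + (1 + 4²*6)) = 39*(0 + (1 + 16*6)) = 39*(0 + (1 + 96)) = 39*(0 + 97) = 39*97 = 3783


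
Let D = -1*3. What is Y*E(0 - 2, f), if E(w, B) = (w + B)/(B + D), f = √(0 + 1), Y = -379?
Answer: -379/2 ≈ -189.50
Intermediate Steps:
D = -3
f = 1 (f = √1 = 1)
E(w, B) = (B + w)/(-3 + B) (E(w, B) = (w + B)/(B - 3) = (B + w)/(-3 + B))
Y*E(0 - 2, f) = -379*(1 + (0 - 2))/(-3 + 1) = -379*(1 - 2)/(-2) = -(-379)*(-1)/2 = -379*½ = -379/2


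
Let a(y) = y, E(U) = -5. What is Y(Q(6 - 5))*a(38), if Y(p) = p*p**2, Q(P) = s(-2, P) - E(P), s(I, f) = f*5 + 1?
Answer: 50578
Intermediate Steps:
s(I, f) = 1 + 5*f (s(I, f) = 5*f + 1 = 1 + 5*f)
Q(P) = 6 + 5*P (Q(P) = (1 + 5*P) - 1*(-5) = (1 + 5*P) + 5 = 6 + 5*P)
Y(p) = p**3
Y(Q(6 - 5))*a(38) = (6 + 5*(6 - 5))**3*38 = (6 + 5*1)**3*38 = (6 + 5)**3*38 = 11**3*38 = 1331*38 = 50578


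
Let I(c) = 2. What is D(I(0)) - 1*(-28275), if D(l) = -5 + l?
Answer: 28272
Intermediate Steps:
D(I(0)) - 1*(-28275) = (-5 + 2) - 1*(-28275) = -3 + 28275 = 28272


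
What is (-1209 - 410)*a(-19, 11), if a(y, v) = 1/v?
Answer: -1619/11 ≈ -147.18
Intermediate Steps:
(-1209 - 410)*a(-19, 11) = (-1209 - 410)/11 = -1619*1/11 = -1619/11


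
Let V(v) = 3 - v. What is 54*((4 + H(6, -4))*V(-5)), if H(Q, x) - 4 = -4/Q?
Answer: 3168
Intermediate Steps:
H(Q, x) = 4 - 4/Q
54*((4 + H(6, -4))*V(-5)) = 54*((4 + (4 - 4/6))*(3 - 1*(-5))) = 54*((4 + (4 - 4*⅙))*(3 + 5)) = 54*((4 + (4 - ⅔))*8) = 54*((4 + 10/3)*8) = 54*((22/3)*8) = 54*(176/3) = 3168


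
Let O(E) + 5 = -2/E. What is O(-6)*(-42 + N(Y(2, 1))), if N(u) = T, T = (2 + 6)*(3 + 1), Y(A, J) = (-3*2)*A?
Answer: 140/3 ≈ 46.667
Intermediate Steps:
O(E) = -5 - 2/E
Y(A, J) = -6*A
T = 32 (T = 8*4 = 32)
N(u) = 32
O(-6)*(-42 + N(Y(2, 1))) = (-5 - 2/(-6))*(-42 + 32) = (-5 - 2*(-1/6))*(-10) = (-5 + 1/3)*(-10) = -14/3*(-10) = 140/3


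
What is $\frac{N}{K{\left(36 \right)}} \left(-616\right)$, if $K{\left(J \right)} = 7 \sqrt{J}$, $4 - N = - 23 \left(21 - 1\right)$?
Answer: $- \frac{20416}{3} \approx -6805.3$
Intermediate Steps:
$N = 464$ ($N = 4 - - 23 \left(21 - 1\right) = 4 - \left(-23\right) 20 = 4 - -460 = 4 + 460 = 464$)
$\frac{N}{K{\left(36 \right)}} \left(-616\right) = \frac{464}{7 \sqrt{36}} \left(-616\right) = \frac{464}{7 \cdot 6} \left(-616\right) = \frac{464}{42} \left(-616\right) = 464 \cdot \frac{1}{42} \left(-616\right) = \frac{232}{21} \left(-616\right) = - \frac{20416}{3}$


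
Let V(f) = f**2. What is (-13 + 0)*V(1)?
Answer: -13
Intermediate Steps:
(-13 + 0)*V(1) = (-13 + 0)*1**2 = -13*1 = -13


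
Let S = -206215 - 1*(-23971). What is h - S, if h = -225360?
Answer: -43116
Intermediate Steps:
S = -182244 (S = -206215 + 23971 = -182244)
h - S = -225360 - 1*(-182244) = -225360 + 182244 = -43116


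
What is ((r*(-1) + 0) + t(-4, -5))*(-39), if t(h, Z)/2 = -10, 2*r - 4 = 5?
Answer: 1911/2 ≈ 955.50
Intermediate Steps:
r = 9/2 (r = 2 + (½)*5 = 2 + 5/2 = 9/2 ≈ 4.5000)
t(h, Z) = -20 (t(h, Z) = 2*(-10) = -20)
((r*(-1) + 0) + t(-4, -5))*(-39) = (((9/2)*(-1) + 0) - 20)*(-39) = ((-9/2 + 0) - 20)*(-39) = (-9/2 - 20)*(-39) = -49/2*(-39) = 1911/2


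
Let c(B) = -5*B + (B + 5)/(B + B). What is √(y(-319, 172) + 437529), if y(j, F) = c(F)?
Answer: √12918430918/172 ≈ 660.81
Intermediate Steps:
c(B) = -5*B + (5 + B)/(2*B) (c(B) = -5*B + (5 + B)/((2*B)) = -5*B + (5 + B)*(1/(2*B)) = -5*B + (5 + B)/(2*B))
y(j, F) = (5 - F*(-1 + 10*F))/(2*F)
√(y(-319, 172) + 437529) = √((½)*(5 - 1*172*(-1 + 10*172))/172 + 437529) = √((½)*(1/172)*(5 - 1*172*(-1 + 1720)) + 437529) = √((½)*(1/172)*(5 - 1*172*1719) + 437529) = √((½)*(1/172)*(5 - 295668) + 437529) = √((½)*(1/172)*(-295663) + 437529) = √(-295663/344 + 437529) = √(150214313/344) = √12918430918/172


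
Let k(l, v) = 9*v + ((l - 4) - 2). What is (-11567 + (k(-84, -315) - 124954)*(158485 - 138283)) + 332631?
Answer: -2583090494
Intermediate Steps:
k(l, v) = -6 + l + 9*v (k(l, v) = 9*v + ((-4 + l) - 2) = 9*v + (-6 + l) = -6 + l + 9*v)
(-11567 + (k(-84, -315) - 124954)*(158485 - 138283)) + 332631 = (-11567 + ((-6 - 84 + 9*(-315)) - 124954)*(158485 - 138283)) + 332631 = (-11567 + ((-6 - 84 - 2835) - 124954)*20202) + 332631 = (-11567 + (-2925 - 124954)*20202) + 332631 = (-11567 - 127879*20202) + 332631 = (-11567 - 2583411558) + 332631 = -2583423125 + 332631 = -2583090494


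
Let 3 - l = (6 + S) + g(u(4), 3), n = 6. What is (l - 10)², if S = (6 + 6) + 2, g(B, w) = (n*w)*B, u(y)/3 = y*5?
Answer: 1225449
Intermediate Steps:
u(y) = 15*y (u(y) = 3*(y*5) = 3*(5*y) = 15*y)
g(B, w) = 6*B*w (g(B, w) = (6*w)*B = 6*B*w)
S = 14 (S = 12 + 2 = 14)
l = -1097 (l = 3 - ((6 + 14) + 6*(15*4)*3) = 3 - (20 + 6*60*3) = 3 - (20 + 1080) = 3 - 1*1100 = 3 - 1100 = -1097)
(l - 10)² = (-1097 - 10)² = (-1107)² = 1225449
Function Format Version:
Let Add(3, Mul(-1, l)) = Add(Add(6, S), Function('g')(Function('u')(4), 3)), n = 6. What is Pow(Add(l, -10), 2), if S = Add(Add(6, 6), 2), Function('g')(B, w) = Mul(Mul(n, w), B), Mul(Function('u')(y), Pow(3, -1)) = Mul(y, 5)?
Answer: 1225449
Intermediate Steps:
Function('u')(y) = Mul(15, y) (Function('u')(y) = Mul(3, Mul(y, 5)) = Mul(3, Mul(5, y)) = Mul(15, y))
Function('g')(B, w) = Mul(6, B, w) (Function('g')(B, w) = Mul(Mul(6, w), B) = Mul(6, B, w))
S = 14 (S = Add(12, 2) = 14)
l = -1097 (l = Add(3, Mul(-1, Add(Add(6, 14), Mul(6, Mul(15, 4), 3)))) = Add(3, Mul(-1, Add(20, Mul(6, 60, 3)))) = Add(3, Mul(-1, Add(20, 1080))) = Add(3, Mul(-1, 1100)) = Add(3, -1100) = -1097)
Pow(Add(l, -10), 2) = Pow(Add(-1097, -10), 2) = Pow(-1107, 2) = 1225449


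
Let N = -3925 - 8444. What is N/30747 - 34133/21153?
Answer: -39731176/19708827 ≈ -2.0159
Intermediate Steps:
N = -12369
N/30747 - 34133/21153 = -12369/30747 - 34133/21153 = -12369*1/30747 - 34133*1/21153 = -4123/10249 - 3103/1923 = -39731176/19708827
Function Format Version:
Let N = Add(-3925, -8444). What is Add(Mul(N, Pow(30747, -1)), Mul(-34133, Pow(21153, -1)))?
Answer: Rational(-39731176, 19708827) ≈ -2.0159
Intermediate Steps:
N = -12369
Add(Mul(N, Pow(30747, -1)), Mul(-34133, Pow(21153, -1))) = Add(Mul(-12369, Pow(30747, -1)), Mul(-34133, Pow(21153, -1))) = Add(Mul(-12369, Rational(1, 30747)), Mul(-34133, Rational(1, 21153))) = Add(Rational(-4123, 10249), Rational(-3103, 1923)) = Rational(-39731176, 19708827)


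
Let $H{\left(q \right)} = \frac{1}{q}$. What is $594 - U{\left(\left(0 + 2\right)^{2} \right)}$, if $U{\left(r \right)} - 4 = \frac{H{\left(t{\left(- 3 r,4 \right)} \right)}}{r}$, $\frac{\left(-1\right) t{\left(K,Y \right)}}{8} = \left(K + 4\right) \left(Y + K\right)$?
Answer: $\frac{1208321}{2048} \approx 590.0$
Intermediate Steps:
$t{\left(K,Y \right)} = - 8 \left(4 + K\right) \left(K + Y\right)$ ($t{\left(K,Y \right)} = - 8 \left(K + 4\right) \left(Y + K\right) = - 8 \left(4 + K\right) \left(K + Y\right)$)
$U{\left(r \right)} = 4 + \frac{1}{r \left(-128 - 72 r^{2} + 192 r\right)}$ ($U{\left(r \right)} = 4 + \frac{1}{\left(- 32 \left(- 3 r\right) - 128 - 8 \left(- 3 r\right)^{2} - 8 \left(- 3 r\right) 4\right) r} = 4 + \frac{1}{\left(96 r - 128 - 8 \cdot 9 r^{2} + 96 r\right) r} = 4 + \frac{1}{\left(96 r - 128 - 72 r^{2} + 96 r\right) r} = 4 + \frac{1}{\left(-128 - 72 r^{2} + 192 r\right) r} = 4 + \frac{1}{r \left(-128 - 72 r^{2} + 192 r\right)}$)
$594 - U{\left(\left(0 + 2\right)^{2} \right)} = 594 - \frac{-1 + 32 \left(0 + 2\right)^{2} \left(16 - 24 \left(0 + 2\right)^{2} + 9 \left(\left(0 + 2\right)^{2}\right)^{2}\right)}{8 \left(0 + 2\right)^{2} \left(16 - 24 \left(0 + 2\right)^{2} + 9 \left(\left(0 + 2\right)^{2}\right)^{2}\right)} = 594 - \frac{-1 + 32 \cdot 2^{2} \left(16 - 24 \cdot 2^{2} + 9 \left(2^{2}\right)^{2}\right)}{8 \cdot 2^{2} \left(16 - 24 \cdot 2^{2} + 9 \left(2^{2}\right)^{2}\right)} = 594 - \frac{-1 + 32 \cdot 4 \left(16 - 96 + 9 \cdot 4^{2}\right)}{8 \cdot 4 \left(16 - 96 + 9 \cdot 4^{2}\right)} = 594 - \frac{1}{8} \cdot \frac{1}{4} \frac{1}{16 - 96 + 9 \cdot 16} \left(-1 + 32 \cdot 4 \left(16 - 96 + 9 \cdot 16\right)\right) = 594 - \frac{1}{8} \cdot \frac{1}{4} \frac{1}{16 - 96 + 144} \left(-1 + 32 \cdot 4 \left(16 - 96 + 144\right)\right) = 594 - \frac{1}{8} \cdot \frac{1}{4} \cdot \frac{1}{64} \left(-1 + 32 \cdot 4 \cdot 64\right) = 594 - \frac{1}{8} \cdot \frac{1}{4} \cdot \frac{1}{64} \left(-1 + 8192\right) = 594 - \frac{1}{8} \cdot \frac{1}{4} \cdot \frac{1}{64} \cdot 8191 = 594 - \frac{8191}{2048} = \frac{1208321}{2048}$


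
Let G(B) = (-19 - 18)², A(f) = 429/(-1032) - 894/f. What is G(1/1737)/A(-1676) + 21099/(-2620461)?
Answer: 9071486484563/780023891 ≈ 11630.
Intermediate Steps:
A(f) = -143/344 - 894/f (A(f) = 429*(-1/1032) - 894/f = -143/344 - 894/f)
G(B) = 1369 (G(B) = (-37)² = 1369)
G(1/1737)/A(-1676) + 21099/(-2620461) = 1369/(-143/344 - 894/(-1676)) + 21099/(-2620461) = 1369/(-143/344 - 894*(-1/1676)) + 21099*(-1/2620461) = 1369/(-143/344 + 447/838) - 7033/873487 = 1369/(16967/144136) - 7033/873487 = 1369*(144136/16967) - 7033/873487 = 197322184/16967 - 7033/873487 = 9071486484563/780023891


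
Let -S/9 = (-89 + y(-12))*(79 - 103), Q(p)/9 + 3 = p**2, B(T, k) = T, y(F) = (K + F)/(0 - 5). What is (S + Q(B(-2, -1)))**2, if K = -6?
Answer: 8498442969/25 ≈ 3.3994e+8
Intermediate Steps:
y(F) = 6/5 - F/5 (y(F) = (-6 + F)/(0 - 5) = (-6 + F)/(-5) = (-6 + F)*(-1/5) = 6/5 - F/5)
Q(p) = -27 + 9*p**2
S = -92232/5 (S = -9*(-89 + (6/5 - 1/5*(-12)))*(79 - 103) = -9*(-89 + (6/5 + 12/5))*(-24) = -9*(-89 + 18/5)*(-24) = -(-3843)*(-24)/5 = -9*10248/5 = -92232/5 ≈ -18446.)
(S + Q(B(-2, -1)))**2 = (-92232/5 + (-27 + 9*(-2)**2))**2 = (-92232/5 + (-27 + 9*4))**2 = (-92232/5 + (-27 + 36))**2 = (-92232/5 + 9)**2 = (-92187/5)**2 = 8498442969/25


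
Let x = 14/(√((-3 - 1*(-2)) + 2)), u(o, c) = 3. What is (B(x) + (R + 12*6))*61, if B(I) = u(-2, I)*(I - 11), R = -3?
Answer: 4758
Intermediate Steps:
x = 14 (x = 14/(√((-3 + 2) + 2)) = 14/(√(-1 + 2)) = 14/(√1) = 14/1 = 14*1 = 14)
B(I) = -33 + 3*I (B(I) = 3*(I - 11) = 3*(-11 + I) = -33 + 3*I)
(B(x) + (R + 12*6))*61 = ((-33 + 3*14) + (-3 + 12*6))*61 = ((-33 + 42) + (-3 + 72))*61 = (9 + 69)*61 = 78*61 = 4758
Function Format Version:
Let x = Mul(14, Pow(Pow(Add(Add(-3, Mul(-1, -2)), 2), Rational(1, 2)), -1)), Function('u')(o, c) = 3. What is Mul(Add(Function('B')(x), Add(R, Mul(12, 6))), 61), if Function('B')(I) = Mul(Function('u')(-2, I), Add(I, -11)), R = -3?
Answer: 4758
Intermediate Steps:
x = 14 (x = Mul(14, Pow(Pow(Add(Add(-3, 2), 2), Rational(1, 2)), -1)) = Mul(14, Pow(Pow(Add(-1, 2), Rational(1, 2)), -1)) = Mul(14, Pow(Pow(1, Rational(1, 2)), -1)) = Mul(14, Pow(1, -1)) = Mul(14, 1) = 14)
Function('B')(I) = Add(-33, Mul(3, I)) (Function('B')(I) = Mul(3, Add(I, -11)) = Mul(3, Add(-11, I)) = Add(-33, Mul(3, I)))
Mul(Add(Function('B')(x), Add(R, Mul(12, 6))), 61) = Mul(Add(Add(-33, Mul(3, 14)), Add(-3, Mul(12, 6))), 61) = Mul(Add(Add(-33, 42), Add(-3, 72)), 61) = Mul(Add(9, 69), 61) = Mul(78, 61) = 4758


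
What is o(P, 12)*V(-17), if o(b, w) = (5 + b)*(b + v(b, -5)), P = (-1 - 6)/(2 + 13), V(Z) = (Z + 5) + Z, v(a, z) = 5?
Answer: -134096/225 ≈ -595.98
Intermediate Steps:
V(Z) = 5 + 2*Z (V(Z) = (5 + Z) + Z = 5 + 2*Z)
P = -7/15 ≈ -0.46667
o(b, w) = (5 + b)**2 (o(b, w) = (5 + b)*(b + 5) = (5 + b)*(5 + b) = (5 + b)**2)
o(P, 12)*V(-17) = (25 + (-7/15)**2 + 10*(-7/15))*(5 + 2*(-17)) = (25 + 49/225 - 14/3)*(5 - 34) = (4624/225)*(-29) = -134096/225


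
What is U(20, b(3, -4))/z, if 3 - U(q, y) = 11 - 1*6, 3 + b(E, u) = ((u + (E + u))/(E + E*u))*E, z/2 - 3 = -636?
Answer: 1/633 ≈ 0.0015798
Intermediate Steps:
z = -1266 (z = 6 + 2*(-636) = 6 - 1272 = -1266)
b(E, u) = -3 + E*(E + 2*u)/(E + E*u) (b(E, u) = -3 + ((u + (E + u))/(E + E*u))*E = -3 + ((E + 2*u)/(E + E*u))*E = -3 + E*(E + 2*u)/(E + E*u))
U(q, y) = -2 (U(q, y) = 3 - (11 - 1*6) = 3 - (11 - 6) = 3 - 1*5 = 3 - 5 = -2)
U(20, b(3, -4))/z = -2/(-1266) = -2*(-1/1266) = 1/633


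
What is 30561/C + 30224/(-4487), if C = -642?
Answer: -52177005/960218 ≈ -54.339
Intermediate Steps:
30561/C + 30224/(-4487) = 30561/(-642) + 30224/(-4487) = 30561*(-1/642) + 30224*(-1/4487) = -10187/214 - 30224/4487 = -52177005/960218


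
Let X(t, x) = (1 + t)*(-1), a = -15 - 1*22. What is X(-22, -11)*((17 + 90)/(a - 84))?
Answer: -2247/121 ≈ -18.570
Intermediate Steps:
a = -37 (a = -15 - 22 = -37)
X(t, x) = -1 - t
X(-22, -11)*((17 + 90)/(a - 84)) = (-1 - 1*(-22))*((17 + 90)/(-37 - 84)) = (-1 + 22)*(107/(-121)) = 21*(107*(-1/121)) = 21*(-107/121) = -2247/121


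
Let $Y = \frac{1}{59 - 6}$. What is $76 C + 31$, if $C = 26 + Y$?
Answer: $\frac{106447}{53} \approx 2008.4$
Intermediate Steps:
$Y = \frac{1}{53}$ ($Y = \frac{1}{59 + \left(-30 + 24\right)} = \frac{1}{59 - 6} = \frac{1}{53} \approx 0.018868$)
$C = \frac{1379}{53}$ ($C = 26 + \frac{1}{53} = \frac{1379}{53} \approx 26.019$)
$76 C + 31 = 76 \cdot \frac{1379}{53} + 31 = \frac{104804}{53} + 31 = \frac{106447}{53}$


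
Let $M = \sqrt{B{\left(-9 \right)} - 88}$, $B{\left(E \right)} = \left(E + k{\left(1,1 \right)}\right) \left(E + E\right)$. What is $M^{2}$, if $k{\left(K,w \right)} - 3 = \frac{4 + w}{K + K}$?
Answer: $-25$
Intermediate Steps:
$k{\left(K,w \right)} = 3 + \frac{4 + w}{2 K}$ ($k{\left(K,w \right)} = 3 + \frac{4 + w}{K + K} = 3 + \frac{4 + w}{2 K}$)
$B{\left(E \right)} = 2 E \left(\frac{11}{2} + E\right)$ ($B{\left(E \right)} = \left(E + \frac{4 + 1 + 6 \cdot 1}{2 \cdot 1}\right) \left(E + E\right) = \left(E + \frac{1}{2} \cdot 1 \left(4 + 1 + 6\right)\right) 2 E = \left(E + \frac{1}{2} \cdot 1 \cdot 11\right) 2 E = \left(E + \frac{11}{2}\right) 2 E = \left(\frac{11}{2} + E\right) 2 E = 2 E \left(\frac{11}{2} + E\right)$)
$M = 5 i$ ($M = \sqrt{- 9 \left(11 + 2 \left(-9\right)\right) - 88} = \sqrt{- 9 \left(11 - 18\right) - 88} = \sqrt{\left(-9\right) \left(-7\right) - 88} = \sqrt{63 - 88} = \sqrt{-25} = 5 i \approx 5.0 i$)
$M^{2} = \left(5 i\right)^{2} = -25$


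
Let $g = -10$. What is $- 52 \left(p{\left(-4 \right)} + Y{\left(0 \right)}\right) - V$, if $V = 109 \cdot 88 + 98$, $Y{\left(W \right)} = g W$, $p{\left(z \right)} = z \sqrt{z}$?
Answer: $-9690 + 416 i \approx -9690.0 + 416.0 i$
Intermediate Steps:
$p{\left(z \right)} = z^{\frac{3}{2}}$
$Y{\left(W \right)} = - 10 W$
$V = 9690$ ($V = 9592 + 98 = 9690$)
$- 52 \left(p{\left(-4 \right)} + Y{\left(0 \right)}\right) - V = - 52 \left(\left(-4\right)^{\frac{3}{2}} - 0\right) - 9690 = - 52 \left(- 8 i + 0\right) - 9690 = - 52 \left(- 8 i\right) - 9690 = 416 i - 9690 = -9690 + 416 i$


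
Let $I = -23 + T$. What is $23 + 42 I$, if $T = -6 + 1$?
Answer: $-1153$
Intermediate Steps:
$T = -5$
$I = -28$ ($I = -23 - 5 = -28$)
$23 + 42 I = 23 + 42 \left(-28\right) = 23 - 1176 = -1153$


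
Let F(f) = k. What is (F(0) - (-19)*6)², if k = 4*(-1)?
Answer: 12100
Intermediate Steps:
k = -4
F(f) = -4
(F(0) - (-19)*6)² = (-4 - (-19)*6)² = (-4 - 1*(-114))² = (-4 + 114)² = 110² = 12100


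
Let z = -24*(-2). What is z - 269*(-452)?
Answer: 121636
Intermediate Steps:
z = 48
z - 269*(-452) = 48 - 269*(-452) = 48 + 121588 = 121636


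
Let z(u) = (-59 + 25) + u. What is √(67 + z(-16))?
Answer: √17 ≈ 4.1231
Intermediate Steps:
z(u) = -34 + u
√(67 + z(-16)) = √(67 + (-34 - 16)) = √(67 - 50) = √17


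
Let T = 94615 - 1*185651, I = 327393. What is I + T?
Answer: 236357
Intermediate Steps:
T = -91036 (T = 94615 - 185651 = -91036)
I + T = 327393 - 91036 = 236357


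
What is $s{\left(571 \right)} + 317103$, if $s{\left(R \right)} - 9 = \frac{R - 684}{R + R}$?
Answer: $\frac{362141791}{1142} \approx 3.1711 \cdot 10^{5}$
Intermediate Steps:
$s{\left(R \right)} = 9 + \frac{-684 + R}{2 R}$ ($s{\left(R \right)} = 9 + \frac{R - 684}{R + R} = 9 + \frac{-684 + R}{2 R}$)
$s{\left(571 \right)} + 317103 = \left(\frac{19}{2} - \frac{342}{571}\right) + 317103 = \frac{10165}{1142} + 317103 = \frac{362141791}{1142}$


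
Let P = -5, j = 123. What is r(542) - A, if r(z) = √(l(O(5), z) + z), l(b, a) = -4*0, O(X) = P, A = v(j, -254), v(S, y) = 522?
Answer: -522 + √542 ≈ -498.72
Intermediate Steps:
A = 522
O(X) = -5
l(b, a) = 0
r(z) = √z (r(z) = √(0 + z) = √z)
r(542) - A = √542 - 1*522 = √542 - 522 = -522 + √542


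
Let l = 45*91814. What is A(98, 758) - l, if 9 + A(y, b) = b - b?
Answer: -4131639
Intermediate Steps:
A(y, b) = -9 (A(y, b) = -9 + (b - b) = -9 + 0 = -9)
l = 4131630
A(98, 758) - l = -9 - 1*4131630 = -9 - 4131630 = -4131639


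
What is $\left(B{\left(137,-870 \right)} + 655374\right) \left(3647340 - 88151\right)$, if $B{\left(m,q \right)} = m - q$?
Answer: $2336184035009$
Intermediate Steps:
$\left(B{\left(137,-870 \right)} + 655374\right) \left(3647340 - 88151\right) = \left(\left(137 - -870\right) + 655374\right) \left(3647340 - 88151\right) = \left(\left(137 + 870\right) + 655374\right) 3559189 = \left(1007 + 655374\right) 3559189 = 656381 \cdot 3559189 = 2336184035009$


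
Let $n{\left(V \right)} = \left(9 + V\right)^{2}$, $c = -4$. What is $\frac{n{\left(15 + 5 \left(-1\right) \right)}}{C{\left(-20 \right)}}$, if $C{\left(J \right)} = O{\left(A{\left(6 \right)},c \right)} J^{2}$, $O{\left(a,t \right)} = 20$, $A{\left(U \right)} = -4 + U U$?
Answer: $\frac{361}{8000} \approx 0.045125$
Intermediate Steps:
$A{\left(U \right)} = -4 + U^{2}$
$C{\left(J \right)} = 20 J^{2}$
$\frac{n{\left(15 + 5 \left(-1\right) \right)}}{C{\left(-20 \right)}} = \frac{\left(9 + \left(15 + 5 \left(-1\right)\right)\right)^{2}}{20 \left(-20\right)^{2}} = \frac{\left(9 + \left(15 - 5\right)\right)^{2}}{20 \cdot 400} = \frac{\left(9 + 10\right)^{2}}{8000} = 19^{2} \cdot \frac{1}{8000} = 361 \cdot \frac{1}{8000} = \frac{361}{8000}$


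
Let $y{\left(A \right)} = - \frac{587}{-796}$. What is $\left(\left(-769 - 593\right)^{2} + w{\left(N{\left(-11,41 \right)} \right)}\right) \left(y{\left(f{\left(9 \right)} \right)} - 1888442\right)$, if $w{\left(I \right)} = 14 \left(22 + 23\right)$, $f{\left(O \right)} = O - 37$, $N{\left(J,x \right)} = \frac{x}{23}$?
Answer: $- \frac{1394723877883065}{398} \approx -3.5043 \cdot 10^{12}$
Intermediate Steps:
$N{\left(J,x \right)} = \frac{x}{23}$ ($N{\left(J,x \right)} = x \frac{1}{23} = \frac{x}{23}$)
$f{\left(O \right)} = -37 + O$
$w{\left(I \right)} = 630$ ($w{\left(I \right)} = 14 \cdot 45 = 630$)
$y{\left(A \right)} = \frac{587}{796}$ ($y{\left(A \right)} = \left(-587\right) \left(- \frac{1}{796}\right) = \frac{587}{796}$)
$\left(\left(-769 - 593\right)^{2} + w{\left(N{\left(-11,41 \right)} \right)}\right) \left(y{\left(f{\left(9 \right)} \right)} - 1888442\right) = \left(\left(-769 - 593\right)^{2} + 630\right) \left(\frac{587}{796} - 1888442\right) = \left(\left(-1362\right)^{2} + 630\right) \left(- \frac{1503199245}{796}\right) = \left(1855044 + 630\right) \left(- \frac{1503199245}{796}\right) = 1855674 \left(- \frac{1503199245}{796}\right) = - \frac{1394723877883065}{398}$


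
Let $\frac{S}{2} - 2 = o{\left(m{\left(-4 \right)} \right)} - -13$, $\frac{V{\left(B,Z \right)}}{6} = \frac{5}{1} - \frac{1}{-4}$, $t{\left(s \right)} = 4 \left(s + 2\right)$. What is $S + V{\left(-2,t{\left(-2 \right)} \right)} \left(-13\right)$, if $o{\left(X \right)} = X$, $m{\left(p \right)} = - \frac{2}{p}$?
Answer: $- \frac{757}{2} \approx -378.5$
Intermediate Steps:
$t{\left(s \right)} = 8 + 4 s$ ($t{\left(s \right)} = 4 \left(2 + s\right) = 8 + 4 s$)
$V{\left(B,Z \right)} = \frac{63}{2}$ ($V{\left(B,Z \right)} = 6 \left(\frac{5}{1} - \frac{1}{-4}\right) = 6 \left(5 \cdot 1 - - \frac{1}{4}\right) = 6 \left(5 + \frac{1}{4}\right) = 6 \cdot \frac{21}{4} = \frac{63}{2}$)
$S = 31$ ($S = 4 + 2 \left(- \frac{2}{-4} - -13\right) = 4 + 2 \left(\left(-2\right) \left(- \frac{1}{4}\right) + 13\right) = 4 + 2 \left(\frac{1}{2} + 13\right) = 4 + 2 \cdot \frac{27}{2} = 4 + 27 = 31$)
$S + V{\left(-2,t{\left(-2 \right)} \right)} \left(-13\right) = 31 + \frac{63}{2} \left(-13\right) = 31 - \frac{819}{2} = - \frac{757}{2}$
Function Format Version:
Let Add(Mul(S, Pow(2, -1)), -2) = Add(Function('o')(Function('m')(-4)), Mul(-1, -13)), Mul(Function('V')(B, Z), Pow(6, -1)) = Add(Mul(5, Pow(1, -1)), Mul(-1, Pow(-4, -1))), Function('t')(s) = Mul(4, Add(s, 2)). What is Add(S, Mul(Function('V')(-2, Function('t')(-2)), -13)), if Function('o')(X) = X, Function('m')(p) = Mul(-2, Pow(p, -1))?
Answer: Rational(-757, 2) ≈ -378.50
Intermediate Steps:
Function('t')(s) = Add(8, Mul(4, s)) (Function('t')(s) = Mul(4, Add(2, s)) = Add(8, Mul(4, s)))
Function('V')(B, Z) = Rational(63, 2) (Function('V')(B, Z) = Mul(6, Add(Mul(5, Pow(1, -1)), Mul(-1, Pow(-4, -1)))) = Mul(6, Add(Mul(5, 1), Mul(-1, Rational(-1, 4)))) = Mul(6, Add(5, Rational(1, 4))) = Mul(6, Rational(21, 4)) = Rational(63, 2))
S = 31 (S = Add(4, Mul(2, Add(Mul(-2, Pow(-4, -1)), Mul(-1, -13)))) = Add(4, Mul(2, Add(Mul(-2, Rational(-1, 4)), 13))) = Add(4, Mul(2, Add(Rational(1, 2), 13))) = Add(4, Mul(2, Rational(27, 2))) = Add(4, 27) = 31)
Add(S, Mul(Function('V')(-2, Function('t')(-2)), -13)) = Add(31, Mul(Rational(63, 2), -13)) = Add(31, Rational(-819, 2)) = Rational(-757, 2)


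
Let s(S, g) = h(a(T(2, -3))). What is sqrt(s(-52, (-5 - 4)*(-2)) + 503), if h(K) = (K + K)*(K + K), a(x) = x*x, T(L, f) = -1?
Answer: 13*sqrt(3) ≈ 22.517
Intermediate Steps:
a(x) = x**2
h(K) = 4*K**2 (h(K) = (2*K)*(2*K) = 4*K**2)
s(S, g) = 4 (s(S, g) = 4*((-1)**2)**2 = 4*1**2 = 4*1 = 4)
sqrt(s(-52, (-5 - 4)*(-2)) + 503) = sqrt(4 + 503) = sqrt(507) = 13*sqrt(3)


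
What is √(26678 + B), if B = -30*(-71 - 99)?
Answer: √31778 ≈ 178.26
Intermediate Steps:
B = 5100 (B = -30*(-170) = 5100)
√(26678 + B) = √(26678 + 5100) = √31778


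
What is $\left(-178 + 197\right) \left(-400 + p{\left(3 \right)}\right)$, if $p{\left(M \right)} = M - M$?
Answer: $-7600$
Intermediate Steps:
$p{\left(M \right)} = 0$
$\left(-178 + 197\right) \left(-400 + p{\left(3 \right)}\right) = \left(-178 + 197\right) \left(-400 + 0\right) = 19 \left(-400\right) = -7600$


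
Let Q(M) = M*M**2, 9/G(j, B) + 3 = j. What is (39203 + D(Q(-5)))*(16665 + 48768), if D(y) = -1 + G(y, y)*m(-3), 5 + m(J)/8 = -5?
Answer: 20523780213/8 ≈ 2.5655e+9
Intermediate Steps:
G(j, B) = 9/(-3 + j)
m(J) = -80 (m(J) = -40 + 8*(-5) = -40 - 40 = -80)
Q(M) = M**3
D(y) = -1 - 720/(-3 + y) (D(y) = -1 + (9/(-3 + y))*(-80) = -1 - 720/(-3 + y))
(39203 + D(Q(-5)))*(16665 + 48768) = (39203 + (-717 - 1*(-5)**3)/(-3 + (-5)**3))*(16665 + 48768) = (39203 + (-717 - 1*(-125))/(-3 - 125))*65433 = (39203 + (-717 + 125)/(-128))*65433 = (39203 - 1/128*(-592))*65433 = (39203 + 37/8)*65433 = (313661/8)*65433 = 20523780213/8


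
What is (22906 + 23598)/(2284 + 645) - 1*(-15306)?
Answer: 44877778/2929 ≈ 15322.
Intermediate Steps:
(22906 + 23598)/(2284 + 645) - 1*(-15306) = 46504/2929 + 15306 = 44877778/2929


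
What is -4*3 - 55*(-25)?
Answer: 1363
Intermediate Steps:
-4*3 - 55*(-25) = -12 + 1375 = 1363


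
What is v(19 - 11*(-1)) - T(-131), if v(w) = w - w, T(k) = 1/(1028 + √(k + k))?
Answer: I/(√262 - 1028*I) ≈ -0.00097252 + 1.5313e-5*I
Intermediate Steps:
T(k) = 1/(1028 + √2*√k) (T(k) = 1/(1028 + √(2*k)) = 1/(1028 + √2*√k))
v(w) = 0
v(19 - 11*(-1)) - T(-131) = 0 - 1/(1028 + √2*√(-131)) = 0 - 1/(1028 + √2*(I*√131)) = 0 - 1/(1028 + I*√262) = -1/(1028 + I*√262)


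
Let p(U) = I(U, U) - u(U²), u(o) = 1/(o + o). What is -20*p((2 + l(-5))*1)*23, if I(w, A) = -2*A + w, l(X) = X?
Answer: -12190/9 ≈ -1354.4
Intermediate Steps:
I(w, A) = w - 2*A
u(o) = 1/(2*o)
p(U) = -U - 1/(2*U²) (p(U) = (U - 2*U) - 1/(2*(U²)) = -U - 1/(2*U²))
-20*p((2 + l(-5))*1)*23 = -20*(-(2 - 5) - 1/(2*(2 - 5)²))*23 = -20*(-(-3) - 1/(2*(-3*1)²))*23 = -20*(-1*(-3) - ½/(-3)²)*23 = -20*(3 - ½*⅑)*23 = -20*(3 - 1/18)*23 = -20*53/18*23 = -530/9*23 = -12190/9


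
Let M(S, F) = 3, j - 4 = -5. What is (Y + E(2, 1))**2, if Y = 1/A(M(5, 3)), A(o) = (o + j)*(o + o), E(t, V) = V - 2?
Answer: 121/144 ≈ 0.84028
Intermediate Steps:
j = -1 (j = 4 - 5 = -1)
E(t, V) = -2 + V
A(o) = 2*o*(-1 + o) (A(o) = (o - 1)*(o + o) = (-1 + o)*(2*o) = 2*o*(-1 + o))
Y = 1/12 (Y = 1/(2*3*(-1 + 3)) = 1/(2*3*2) = 1/12 ≈ 0.083333)
(Y + E(2, 1))**2 = (1/12 + (-2 + 1))**2 = (1/12 - 1)**2 = (-11/12)**2 = 121/144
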